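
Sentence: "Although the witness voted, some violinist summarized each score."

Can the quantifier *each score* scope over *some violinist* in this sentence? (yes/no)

The adjunct island is irrelevant here — *each score* and *some violinist* are both in the matrix clause.
Since no island is crossed, the inverse ordering is licensed alongside surface scope.
The sentence is scopally ambiguous between *some violinist* > *each score* and *each score* > *some violinist*.

Yes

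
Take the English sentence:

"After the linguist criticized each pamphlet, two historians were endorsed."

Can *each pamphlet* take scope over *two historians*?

*each pamphlet* is embedded in the adjunct clause *after the linguist criticized each pamphlet*.
Adjuncts are opaque for quantifier raising; a quantifier in an adjunct stays inside it.
The ordering *each pamphlet* > *two historians* is therefore underivable.

No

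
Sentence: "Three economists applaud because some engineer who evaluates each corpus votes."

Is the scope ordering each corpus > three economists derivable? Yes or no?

No

*each corpus* occurs within the relative clause *who evaluates each corpus*, which is itself inside the adjunct *because some engineer who evaluates each corpus votes*.
Nested islands: the RC island is itself inside an adjunct island, so wide scope is doubly excluded.
There is no licit LF on which *each corpus* c-commands *three economists*.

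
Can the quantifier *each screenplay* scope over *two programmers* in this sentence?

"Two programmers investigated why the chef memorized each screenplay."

No

The DP *each screenplay* is contained in the embedded question *why the chef memorized each screenplay*.
An indirect question is a wh-island; the filled [Spec,CP] blocks QR across the CP edge.
There is no licit LF on which *each screenplay* c-commands *two programmers*.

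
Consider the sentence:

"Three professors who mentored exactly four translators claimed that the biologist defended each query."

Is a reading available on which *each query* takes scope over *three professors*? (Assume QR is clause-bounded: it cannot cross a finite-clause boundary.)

*each query* occurs within the finite complement clause *that the biologist defended each query*.
With QR restricted to its own tensed clause, the embedded quantifier cannot reach a matrix scope position.
There is no licit LF on which *each query* c-commands *three professors*.

No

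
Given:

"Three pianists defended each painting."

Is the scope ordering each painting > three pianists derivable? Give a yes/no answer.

*three pianists* and *each painting* are co-arguments of the matrix verb, with nothing but a clause-internal boundary between them.
Since no island is crossed, the inverse ordering is licensed alongside surface scope.
So *each painting* > *three pianists* is among the available readings.

Yes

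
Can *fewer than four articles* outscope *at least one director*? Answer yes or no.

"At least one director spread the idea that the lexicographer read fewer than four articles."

No

Structurally, *fewer than four articles* is inside the complex NP *the idea that the lexicographer read fewer than four articles*.
The Complex NP Constraint bars QR out of the complement clause of a noun.
*fewer than four articles* is confined to the island and cannot take scope over *at least one director*.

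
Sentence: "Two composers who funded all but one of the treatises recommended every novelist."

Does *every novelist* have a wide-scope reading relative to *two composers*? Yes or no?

Yes

The RC *who funded all but one of the treatises* is an island, but *every novelist* is not inside it — it is the matrix object, a clausemate of *two composers*.
No island intervenes, so both surface and inverse scope are derivable.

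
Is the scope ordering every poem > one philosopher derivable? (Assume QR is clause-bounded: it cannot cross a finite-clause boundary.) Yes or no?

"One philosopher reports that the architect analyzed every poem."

No

*every poem* sits inside the finite complement clause *that the architect analyzed every poem*.
Given the clause-boundedness assumption, QR cannot cross the finite CP into the matrix.
So *every poem* cannot raise high enough to outscope *one philosopher*; only the surface ordering *one philosopher* > *every poem* is available.
(Only the surface reading survives: one fixed philosopher with respect to all the relevant poems.)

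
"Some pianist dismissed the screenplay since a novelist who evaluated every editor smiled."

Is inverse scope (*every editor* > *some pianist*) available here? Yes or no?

No

The target quantifier *every editor* is part of the relative clause *who evaluated every editor*, which is itself inside the adjunct *since a novelist who evaluated every editor smiled*.
Nested islands: the RC island is itself inside an adjunct island, so wide scope is doubly excluded.
So *every editor* cannot raise high enough to outscope *some pianist*; only the surface ordering *some pianist* > *every editor* is available.
(Only the surface reading survives: one fixed pianist with respect to all the relevant editors.)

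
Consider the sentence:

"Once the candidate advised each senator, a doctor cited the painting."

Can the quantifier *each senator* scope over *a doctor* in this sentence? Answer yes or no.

No

*each senator* occurs within the adjunct clause *once the candidate advised each senator*.
Adverbial clauses are not L-marked, so they are barriers for QR — the quantifier cannot escape the adjunct.
The ordering *each senator* > *a doctor* is therefore underivable.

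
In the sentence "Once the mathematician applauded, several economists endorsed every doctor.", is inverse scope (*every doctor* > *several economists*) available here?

Yes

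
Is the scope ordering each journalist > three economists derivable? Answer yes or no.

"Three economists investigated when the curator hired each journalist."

The target quantifier *each journalist* is part of the embedded question *when the curator hired each journalist*.
The wh-island constraint blocks QR out of an embedded interrogative.
So the wide-scope reading for *each journalist* is blocked.

No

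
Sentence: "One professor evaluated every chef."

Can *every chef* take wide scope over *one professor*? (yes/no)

*every chef* is the matrix object and *one professor* the matrix subject; the two are clausemates.
Nothing blocks QR of the lower DP to a position above the higher one, so inverse scope is available.
Both orderings are possible: *one professor* > *every chef* and *every chef* > *one professor*.

Yes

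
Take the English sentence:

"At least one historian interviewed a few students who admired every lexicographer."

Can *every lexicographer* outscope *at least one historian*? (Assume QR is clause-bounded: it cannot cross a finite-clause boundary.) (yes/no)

The DP *every lexicographer* is contained in the relative clause *who admired every lexicographer* modifying *a few students*.
Relative clauses are scope islands: a quantifier cannot QR out of a relative clause to take scope in the matrix clause.
So the wide-scope reading for *every lexicographer* is blocked.

No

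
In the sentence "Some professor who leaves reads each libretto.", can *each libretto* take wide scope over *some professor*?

Yes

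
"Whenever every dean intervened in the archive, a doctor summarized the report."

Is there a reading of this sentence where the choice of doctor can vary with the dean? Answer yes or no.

No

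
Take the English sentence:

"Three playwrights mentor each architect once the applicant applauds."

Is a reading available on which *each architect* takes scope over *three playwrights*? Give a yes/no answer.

Yes

The adjunct clause does not contain *each architect*, which is the matrix object.
Clause-internal QR can adjoin the lower DP above the subject, yielding the inverse reading.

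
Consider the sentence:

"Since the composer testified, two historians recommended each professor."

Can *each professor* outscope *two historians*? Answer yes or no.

The adjunct island is irrelevant here — *each professor* and *two historians* are both in the matrix clause.
With no island boundary between them, the object can take inverse scope over the subject via ordinary QR within the clause.

Yes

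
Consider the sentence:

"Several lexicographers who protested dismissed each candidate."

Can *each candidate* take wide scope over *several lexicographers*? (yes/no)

Yes

*each candidate* sits in the matrix clause, not in the relative clause on *several lexicographers*.
No island intervenes, so both surface and inverse scope are derivable.
The sentence is scopally ambiguous between *several lexicographers* > *each candidate* and *each candidate* > *several lexicographers*.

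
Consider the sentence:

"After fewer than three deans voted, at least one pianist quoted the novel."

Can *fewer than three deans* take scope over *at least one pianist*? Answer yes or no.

No

The DP *fewer than three deans* is contained in the adjunct clause *after fewer than three deans voted*.
Adjunct clauses are scope islands: a quantifier inside an adjunct cannot raise into the matrix clause.
There is no licit LF on which *fewer than three deans* c-commands *at least one pianist*.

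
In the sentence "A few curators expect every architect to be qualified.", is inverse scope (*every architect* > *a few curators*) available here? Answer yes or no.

*every architect* is the subject of an ECM infinitive — the infinitival complement of an ECM verb is not a scope island, so *every architect* can raise into the matrix clause.
With no island boundary between them, the object can take inverse scope over the subject via ordinary QR within the clause.
Both orderings are possible: *a few curators* > *every architect* and *every architect* > *a few curators*.

Yes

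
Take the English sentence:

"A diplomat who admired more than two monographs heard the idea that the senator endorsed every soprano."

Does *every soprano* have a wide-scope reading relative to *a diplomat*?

*every soprano* occurs within the complex NP *the idea that the senator endorsed every soprano*.
Since the clause is the complement of a nominal head, the CNPC blocks scope extraction.
The inverse ordering *every soprano* > *a diplomat* is therefore underivable.
(Only the surface reading survives: one fixed diplomat with respect to all the relevant sopranos.)

No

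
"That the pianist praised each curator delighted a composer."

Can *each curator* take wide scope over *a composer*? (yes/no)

No

*each curator* occurs within the sentential subject *that the pianist praised each curator*.
Sentential subjects are islands: a quantifier inside the subject clause cannot raise over the matrix predicate.
*each curator* is confined to the island and cannot take scope over *a composer*.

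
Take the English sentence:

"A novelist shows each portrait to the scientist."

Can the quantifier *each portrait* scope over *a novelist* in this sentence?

Yes

*each portrait* is the matrix object and *a novelist* the matrix subject; the two are clausemates.
QR within a single clause is free, so the lower quantifier may take scope over the higher one.
The sentence is scopally ambiguous between *a novelist* > *each portrait* and *each portrait* > *a novelist*.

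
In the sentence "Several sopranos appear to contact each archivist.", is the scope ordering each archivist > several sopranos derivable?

*each archivist* is the object of the infinitival complement of a raising predicate; raising infinitives are transparent for QR, so the two DPs are in effect clausemates.
Since no island is crossed, the inverse ordering is licensed alongside surface scope.

Yes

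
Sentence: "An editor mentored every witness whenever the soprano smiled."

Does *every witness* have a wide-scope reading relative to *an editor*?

Yes

Although there is an adjunct clause, *every witness* is in the main clause, not inside the adjunct.
Since no island is crossed, the inverse ordering is licensed alongside surface scope.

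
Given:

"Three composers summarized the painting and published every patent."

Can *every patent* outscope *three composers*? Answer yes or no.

No

*every patent* occurs within one conjunct of the coordinate structure (*published every patent*).
QR out of a conjunct would have to apply non-ATB, which the CSC forbids.
*every patent* > *three composers* would require crossing that boundary, which is illicit.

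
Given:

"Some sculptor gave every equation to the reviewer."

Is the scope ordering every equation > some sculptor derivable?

Yes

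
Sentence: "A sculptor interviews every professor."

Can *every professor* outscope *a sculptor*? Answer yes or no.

Yes

Both DPs are arguments of the same predicate; there is no clause or island boundary between them.
QR within a single clause is free, so the lower quantifier may take scope over the higher one.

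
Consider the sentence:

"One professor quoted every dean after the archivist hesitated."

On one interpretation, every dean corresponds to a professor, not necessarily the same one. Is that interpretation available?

Yes

The paraphrase describes the scope ordering *every dean* > *one professor*.
Neither queried DP is inside the adjunct, so the adjunct-island constraint does not apply.
Nothing blocks QR of the lower DP to a position above the higher one, so inverse scope is available.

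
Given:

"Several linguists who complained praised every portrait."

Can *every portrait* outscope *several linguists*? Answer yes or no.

Although the sentence contains a relative clause (*who complained*), *every portrait* is outside it, in the matrix VP.
QR within a single clause is free, so the lower quantifier may take scope over the higher one.

Yes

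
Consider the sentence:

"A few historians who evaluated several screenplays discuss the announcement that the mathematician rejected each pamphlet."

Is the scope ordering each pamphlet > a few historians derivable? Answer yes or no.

No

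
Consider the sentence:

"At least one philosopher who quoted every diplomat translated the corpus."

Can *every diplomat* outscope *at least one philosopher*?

*every diplomat* is embedded in the relative clause *who quoted every diplomat*.
Relative clauses block scope extraction: QR cannot target a position outside the modified NP.
The inverse ordering *every diplomat* > *at least one philosopher* is therefore underivable.

No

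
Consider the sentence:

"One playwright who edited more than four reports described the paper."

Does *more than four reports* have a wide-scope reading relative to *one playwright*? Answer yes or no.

*more than four reports* occurs within the relative clause *who edited more than four reports*.
Relative clauses block scope extraction: QR cannot target a position outside the modified NP.
So *more than four reports* cannot raise high enough to outscope *one playwright*; only the surface ordering *one playwright* > *more than four reports* is available.

No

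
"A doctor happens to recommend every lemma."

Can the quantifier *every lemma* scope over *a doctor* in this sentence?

Yes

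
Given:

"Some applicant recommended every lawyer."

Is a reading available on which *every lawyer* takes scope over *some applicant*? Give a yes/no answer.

*every lawyer* is the matrix object and *some applicant* the matrix subject; the two are clausemates.
Clause-internal QR can adjoin the lower DP above the subject, yielding the inverse reading.

Yes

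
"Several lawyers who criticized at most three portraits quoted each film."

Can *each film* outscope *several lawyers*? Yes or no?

Yes

*each film* is a matrix argument; only *several lawyers* is modified by the relative clause *who criticized at most three portraits*, so the RC island is irrelevant to the target quantifier.
No island intervenes, so both surface and inverse scope are derivable.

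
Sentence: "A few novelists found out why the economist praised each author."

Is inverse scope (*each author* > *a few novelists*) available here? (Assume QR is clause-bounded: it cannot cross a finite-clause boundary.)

*each author* sits inside the embedded question *why the economist praised each author*.
An indirect question is a wh-island; the filled [Spec,CP] blocks QR across the CP edge.
There is no licit LF on which *each author* c-commands *a few novelists*.

No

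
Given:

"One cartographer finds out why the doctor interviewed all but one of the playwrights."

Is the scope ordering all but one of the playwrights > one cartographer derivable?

The DP *all but one of the playwrights* is contained in the embedded question *why the doctor interviewed all but one of the playwrights*.
Embedded wh-clauses are opaque for QR, so the quantifier stays inside the question.
*all but one of the playwrights* > *one cartographer* would require crossing that boundary, which is illicit.

No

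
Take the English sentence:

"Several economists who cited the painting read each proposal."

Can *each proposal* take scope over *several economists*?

The RC *who cited the painting* is an island, but *each proposal* is not inside it — it is the matrix object, a clausemate of *several economists*.
With no island boundary between them, the object can take inverse scope over the subject via ordinary QR within the clause.

Yes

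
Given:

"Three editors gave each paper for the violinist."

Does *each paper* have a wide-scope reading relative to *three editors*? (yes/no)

Yes

Both DPs are arguments of the same predicate; there is no clause or island boundary between them.
With no island boundary between them, the object can take inverse scope over the subject via ordinary QR within the clause.
Both orderings are possible: *three editors* > *each paper* and *each paper* > *three editors*.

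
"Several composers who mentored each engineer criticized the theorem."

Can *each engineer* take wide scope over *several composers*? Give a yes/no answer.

No

The target quantifier *each engineer* is part of the relative clause *who mentored each engineer*.
QR out of a relative clause is ruled out by the relative-clause island constraint.
So the wide-scope reading for *each engineer* is blocked.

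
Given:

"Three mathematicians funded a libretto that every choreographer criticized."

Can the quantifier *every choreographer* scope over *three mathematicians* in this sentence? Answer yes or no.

No

The target quantifier *every choreographer* is part of the relative clause *that every choreographer criticized* modifying *a libretto*.
The relative clause forms an island for QR, so the quantifier is confined to the head noun's restrictor.
So *every choreographer* cannot raise high enough to outscope *three mathematicians*; only the surface ordering *three mathematicians* > *every choreographer* is available.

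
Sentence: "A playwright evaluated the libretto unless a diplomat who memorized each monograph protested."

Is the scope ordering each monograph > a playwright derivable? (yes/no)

No

The target quantifier *each monograph* is part of the relative clause *who memorized each monograph*, which is itself inside the adjunct *unless a diplomat who memorized each monograph protested*.
Two island boundaries intervene — the relative clause and the adjunct. Either alone would block QR.
So *each monograph* cannot raise to a position above *a playwright*.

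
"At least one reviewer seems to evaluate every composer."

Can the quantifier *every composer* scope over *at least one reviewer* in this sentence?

Yes

*every composer* is the object of the infinitival complement of a raising predicate; raising infinitives are transparent for QR, so the two DPs are in effect clausemates.
Nothing blocks QR of the lower DP to a position above the higher one, so inverse scope is available.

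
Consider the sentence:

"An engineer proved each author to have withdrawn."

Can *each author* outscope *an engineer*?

Yes

The ECM infinitive is scope-transparent — *each author* is free to raise above *an engineer*.
Since no island is crossed, the inverse ordering is licensed alongside surface scope.
Both orderings are possible: *an engineer* > *each author* and *each author* > *an engineer*.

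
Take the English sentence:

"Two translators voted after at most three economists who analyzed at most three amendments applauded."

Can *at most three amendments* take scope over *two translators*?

No

The target quantifier *at most three amendments* is part of the relative clause *who analyzed at most three amendments*, which is itself inside the adjunct *after at most three economists who analyzed at most three amendments applauded*.
Even if one barrier were somehow void, the other would still block QR.
So the wide-scope reading for *at most three amendments* is blocked.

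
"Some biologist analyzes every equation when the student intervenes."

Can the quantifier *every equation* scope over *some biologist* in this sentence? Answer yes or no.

*every equation* is a matrix argument; the adjunct is an island but the target quantifier is outside it.
With no island boundary between them, the object can take inverse scope over the subject via ordinary QR within the clause.
Both orderings are possible: *some biologist* > *every equation* and *every equation* > *some biologist*.

Yes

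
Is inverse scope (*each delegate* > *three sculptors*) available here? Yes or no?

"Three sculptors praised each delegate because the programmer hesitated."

Yes

The adjunct island is irrelevant here — *each delegate* and *three sculptors* are both in the matrix clause.
Ordinary QR to a clause-peripheral position gives the wide-scope LF for the lower DP.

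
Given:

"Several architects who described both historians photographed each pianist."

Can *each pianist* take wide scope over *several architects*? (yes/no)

*each pianist* sits in the matrix clause, not in the relative clause on *several architects*.
No island intervenes, so both surface and inverse scope are derivable.

Yes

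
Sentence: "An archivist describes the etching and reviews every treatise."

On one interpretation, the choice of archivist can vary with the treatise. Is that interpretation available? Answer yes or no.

No

The described interpretation is the *every treatise* > *an archivist* scoping.
The DP *every treatise* is contained in one conjunct of the coordinate structure (*reviews every treatise*).
Asymmetric QR out of one conjunct violates the Coordinate Structure Constraint.
So *every treatise* cannot raise high enough to outscope *an archivist*; only the surface ordering *an archivist* > *every treatise* is available.
(Only the surface reading survives: one fixed archivist with respect to all the relevant treatises.)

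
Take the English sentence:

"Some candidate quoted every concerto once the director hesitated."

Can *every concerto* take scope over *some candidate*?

Yes

The adjunct island is irrelevant here — *every concerto* and *some candidate* are both in the matrix clause.
QR within a single clause is free, so the lower quantifier may take scope over the higher one.
So *every concerto* > *some candidate* is among the available readings.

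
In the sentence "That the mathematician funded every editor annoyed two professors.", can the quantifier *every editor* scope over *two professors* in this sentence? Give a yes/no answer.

No

*every editor* occurs within the sentential subject *that the mathematician funded every editor*.
Subjects — clausal subjects included — are islands for extraction, and QR is no exception.
*every editor* is confined to the island and cannot take scope over *two professors*.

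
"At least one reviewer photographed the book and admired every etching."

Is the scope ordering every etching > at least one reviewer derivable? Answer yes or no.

No

The DP *every etching* is contained in one conjunct of the coordinate structure (*admired every etching*).
Asymmetric QR out of one conjunct violates the Coordinate Structure Constraint.
The inverse ordering *every etching* > *at least one reviewer* is therefore underivable.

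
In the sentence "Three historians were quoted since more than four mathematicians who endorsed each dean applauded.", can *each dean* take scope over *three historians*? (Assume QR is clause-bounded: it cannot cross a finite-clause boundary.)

No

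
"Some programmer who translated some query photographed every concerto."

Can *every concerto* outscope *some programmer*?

Yes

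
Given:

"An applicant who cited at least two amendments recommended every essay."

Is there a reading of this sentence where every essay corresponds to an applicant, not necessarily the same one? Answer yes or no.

Yes

That reading corresponds to *every essay* > *an applicant*.
*every essay* is a matrix argument; only *an applicant* is modified by the relative clause *who cited at least two amendments*, so the RC island is irrelevant to the target quantifier.
With no island boundary between them, the object can take inverse scope over the subject via ordinary QR within the clause.
The sentence is scopally ambiguous between *an applicant* > *every essay* and *every essay* > *an applicant*.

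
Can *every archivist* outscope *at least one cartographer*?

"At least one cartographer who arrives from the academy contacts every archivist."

Yes

*every archivist* is a matrix argument; only *at least one cartographer* is modified by the relative clause *who arrives from the academy*, so the RC island is irrelevant to the target quantifier.
With no island boundary between them, the object can take inverse scope over the subject via ordinary QR within the clause.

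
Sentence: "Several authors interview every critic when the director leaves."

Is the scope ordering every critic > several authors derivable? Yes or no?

Neither queried DP is inside the adjunct, so the adjunct-island constraint does not apply.
No island intervenes, so both surface and inverse scope are derivable.

Yes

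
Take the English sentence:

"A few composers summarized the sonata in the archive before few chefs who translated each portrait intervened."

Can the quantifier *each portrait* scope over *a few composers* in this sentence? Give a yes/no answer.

*each portrait* is embedded in the relative clause *who translated each portrait*, which is itself inside the adjunct *before few chefs who translated each portrait intervened*.
Nested islands: the RC island is itself inside an adjunct island, so wide scope is doubly excluded.
*each portrait* > *a few composers* would require crossing that boundary, which is illicit.

No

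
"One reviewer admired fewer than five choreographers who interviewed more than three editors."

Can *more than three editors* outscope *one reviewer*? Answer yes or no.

*more than three editors* sits inside the relative clause *who interviewed more than three editors* modifying *fewer than five choreographers*.
A relative clause is a scope island — quantifier raising cannot cross its boundary.
So *more than three editors* cannot raise to a position above *one reviewer*.

No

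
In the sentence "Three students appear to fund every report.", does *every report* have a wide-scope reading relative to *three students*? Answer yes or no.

Infinitival complements of raising predicates do not block QR; *every report* and *three students* are effectively clausemates.
QR within a single clause is free, so the lower quantifier may take scope over the higher one.

Yes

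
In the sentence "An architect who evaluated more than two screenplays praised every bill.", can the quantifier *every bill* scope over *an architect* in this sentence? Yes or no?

Yes

*every bill* is a matrix argument; only *an architect* is modified by the relative clause *who evaluated more than two screenplays*, so the RC island is irrelevant to the target quantifier.
Clause-internal QR can adjoin the lower DP above the subject, yielding the inverse reading.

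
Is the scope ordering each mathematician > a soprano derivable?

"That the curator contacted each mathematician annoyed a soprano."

No

The DP *each mathematician* is contained in the sentential subject *that the curator contacted each mathematician*.
Subjects — clausal subjects included — are islands for extraction, and QR is no exception.
So *each mathematician* cannot raise to a position above *a soprano*.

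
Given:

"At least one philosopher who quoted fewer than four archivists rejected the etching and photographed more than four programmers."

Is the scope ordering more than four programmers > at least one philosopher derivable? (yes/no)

*more than four programmers* occurs within one conjunct of the coordinate structure (*photographed more than four programmers*).
Coordinate structures are islands for non-across-the-board movement, QR included.
*more than four programmers* > *at least one philosopher* would require crossing that boundary, which is illicit.

No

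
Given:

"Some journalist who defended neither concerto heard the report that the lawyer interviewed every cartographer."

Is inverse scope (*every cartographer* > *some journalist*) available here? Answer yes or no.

No

The DP *every cartographer* is contained in the complex NP *the report that the lawyer interviewed every cartographer*.
Since the clause is the complement of a nominal head, the CNPC blocks scope extraction.
So the wide-scope reading for *every cartographer* is blocked.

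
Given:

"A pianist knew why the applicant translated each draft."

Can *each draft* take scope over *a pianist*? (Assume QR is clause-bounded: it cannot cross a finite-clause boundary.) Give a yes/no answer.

Structurally, *each draft* is inside the embedded question *why the applicant translated each draft*.
Embedded questions are wh-islands: a quantifier inside an indirect question cannot QR into the matrix clause.
There is no licit LF on which *each draft* c-commands *a pianist*.
(Only the surface reading survives: one fixed pianist with respect to all the relevant drafts.)

No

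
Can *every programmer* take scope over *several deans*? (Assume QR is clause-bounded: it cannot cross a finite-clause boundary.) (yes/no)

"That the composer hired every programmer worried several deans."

No

The target quantifier *every programmer* is part of the sentential subject *that the composer hired every programmer*.
Clausal subjects are scope islands; QR from inside the subject into the matrix is barred.
*every programmer* > *several deans* would require crossing that boundary, which is illicit.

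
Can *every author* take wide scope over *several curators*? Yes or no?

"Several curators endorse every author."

Yes

*every author* and *several curators* are in the same minimal clause.
QR within a single clause is free, so the lower quantifier may take scope over the higher one.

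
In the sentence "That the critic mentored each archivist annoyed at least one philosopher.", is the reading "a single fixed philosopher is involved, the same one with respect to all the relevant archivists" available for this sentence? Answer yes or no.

Yes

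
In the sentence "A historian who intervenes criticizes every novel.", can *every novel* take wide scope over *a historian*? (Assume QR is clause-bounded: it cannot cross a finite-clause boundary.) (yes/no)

Yes

Although the sentence contains a relative clause (*who intervenes*), *every novel* is outside it, in the matrix VP.
Since no island is crossed, the inverse ordering is licensed alongside surface scope.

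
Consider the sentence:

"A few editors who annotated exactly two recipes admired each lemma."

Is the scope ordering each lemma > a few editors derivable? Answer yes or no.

The relative clause *who annotated exactly two recipes* modifies *a few editors*, but *each lemma* is not inside that relative clause — it is an argument of the matrix verb.
With no island boundary between them, the object can take inverse scope over the subject via ordinary QR within the clause.

Yes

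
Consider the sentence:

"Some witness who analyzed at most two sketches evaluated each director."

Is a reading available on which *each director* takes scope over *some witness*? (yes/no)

*each director* is a matrix argument; only *some witness* is modified by the relative clause *who analyzed at most two sketches*, so the RC island is irrelevant to the target quantifier.
No island intervenes, so both surface and inverse scope are derivable.
The sentence is scopally ambiguous between *some witness* > *each director* and *each director* > *some witness*.

Yes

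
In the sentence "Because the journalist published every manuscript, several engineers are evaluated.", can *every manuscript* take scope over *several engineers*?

No

*every manuscript* occurs within the adjunct clause *because the journalist published every manuscript*.
The adjunct-island constraint bars QR out of an adverbial clause.
*every manuscript* is confined to the island and cannot take scope over *several engineers*.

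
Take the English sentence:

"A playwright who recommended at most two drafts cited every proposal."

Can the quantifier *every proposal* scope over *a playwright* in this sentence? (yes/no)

Yes

Although the sentence contains a relative clause (*who recommended at most two drafts*), *every proposal* is outside it, in the matrix VP.
QR within a single clause is free, so the lower quantifier may take scope over the higher one.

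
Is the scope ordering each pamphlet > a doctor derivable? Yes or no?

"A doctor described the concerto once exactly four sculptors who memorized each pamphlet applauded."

The target quantifier *each pamphlet* is part of the relative clause *who memorized each pamphlet*, which is itself inside the adjunct *once exactly four sculptors who memorized each pamphlet applauded*.
Both the relative clause and the enclosing adjunct are scope islands; QR cannot cross either.
So the wide-scope reading for *each pamphlet* is blocked.
(Only the surface reading survives: one fixed doctor with respect to all the relevant pamphlets.)

No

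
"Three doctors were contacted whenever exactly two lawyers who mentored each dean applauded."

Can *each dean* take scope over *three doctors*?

No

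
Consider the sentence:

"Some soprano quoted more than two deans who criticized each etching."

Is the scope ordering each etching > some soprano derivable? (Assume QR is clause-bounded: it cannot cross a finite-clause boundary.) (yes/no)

No

*each etching* sits inside the relative clause *who criticized each etching* modifying *more than two deans*.
Quantifiers inside a relative clause are trapped there; the RC boundary blocks QR.
So the wide-scope reading for *each etching* is blocked.
(Only the surface reading survives: one fixed soprano with respect to all the relevant etchings.)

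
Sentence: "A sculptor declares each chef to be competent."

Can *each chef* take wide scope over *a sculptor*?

Yes

*each chef* is the subject of an ECM infinitive — the infinitival complement of an ECM verb is not a scope island, so *each chef* can raise into the matrix clause.
Nothing blocks QR of the lower DP to a position above the higher one, so inverse scope is available.
So *each chef* > *a sculptor* is among the available readings.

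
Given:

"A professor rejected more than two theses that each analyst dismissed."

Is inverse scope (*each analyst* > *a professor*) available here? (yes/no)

*each analyst* sits inside the relative clause *that each analyst dismissed* modifying *more than two theses*.
Relative clauses block scope extraction: QR cannot target a position outside the modified NP.
The inverse ordering *each analyst* > *a professor* is therefore underivable.

No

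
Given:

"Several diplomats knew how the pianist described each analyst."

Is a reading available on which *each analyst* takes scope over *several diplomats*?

*each analyst* occurs within the embedded question *how the pianist described each analyst*.
Embedded questions are wh-islands: a quantifier inside an indirect question cannot QR into the matrix clause.
*each analyst* > *several diplomats* would require crossing that boundary, which is illicit.

No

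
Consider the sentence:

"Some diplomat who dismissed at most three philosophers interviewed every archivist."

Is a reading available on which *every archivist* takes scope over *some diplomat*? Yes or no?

Yes

The RC *who dismissed at most three philosophers* is an island, but *every archivist* is not inside it — it is the matrix object, a clausemate of *some diplomat*.
Nothing blocks QR of the lower DP to a position above the higher one, so inverse scope is available.
So *every archivist* > *some diplomat* is among the available readings.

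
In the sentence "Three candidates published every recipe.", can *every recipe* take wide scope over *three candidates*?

Yes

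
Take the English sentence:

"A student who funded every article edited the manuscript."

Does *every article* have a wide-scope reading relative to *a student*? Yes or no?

The DP *every article* is contained in the relative clause *who funded every article*.
Relative clauses are scope islands: a quantifier cannot QR out of a relative clause to take scope in the matrix clause.
The inverse ordering *every article* > *a student* is therefore underivable.

No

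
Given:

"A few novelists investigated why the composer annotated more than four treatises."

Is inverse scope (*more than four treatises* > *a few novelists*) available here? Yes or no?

No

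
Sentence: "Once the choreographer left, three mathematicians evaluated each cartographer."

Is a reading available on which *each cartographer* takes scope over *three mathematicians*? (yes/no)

Yes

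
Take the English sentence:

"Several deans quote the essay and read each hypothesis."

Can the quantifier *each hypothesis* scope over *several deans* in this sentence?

*each hypothesis* sits inside one conjunct of the coordinate structure (*read each hypothesis*).
Coordinate structures are islands for non-across-the-board movement, QR included.
So the wide-scope reading for *each hypothesis* is blocked.

No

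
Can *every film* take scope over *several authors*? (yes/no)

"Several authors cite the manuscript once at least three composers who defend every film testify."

The target quantifier *every film* is part of the relative clause *who defend every film*, which is itself inside the adjunct *once at least three composers who defend every film testify*.
The quantifier would have to escape first the RC and then the adjunct — two independent island violations.
So *every film* cannot raise to a position above *several authors*.

No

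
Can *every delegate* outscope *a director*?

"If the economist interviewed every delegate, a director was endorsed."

No

The DP *every delegate* is contained in the adjunct clause *if the economist interviewed every delegate*.
Adverbial clauses are not L-marked, so they are barriers for QR — the quantifier cannot escape the adjunct.
*every delegate* > *a director* would require crossing that boundary, which is illicit.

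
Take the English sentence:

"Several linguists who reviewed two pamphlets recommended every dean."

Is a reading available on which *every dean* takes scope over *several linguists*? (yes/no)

The relative clause *who reviewed two pamphlets* modifies *several linguists*, but *every dean* is not inside that relative clause — it is an argument of the matrix verb.
Nothing blocks QR of the lower DP to a position above the higher one, so inverse scope is available.

Yes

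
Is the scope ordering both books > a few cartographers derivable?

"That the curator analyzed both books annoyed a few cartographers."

The DP *both books* is contained in the sentential subject *that the curator analyzed both books*.
Clausal subjects are scope islands; QR from inside the subject into the matrix is barred.
So *both books* cannot raise to a position above *a few cartographers*.

No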